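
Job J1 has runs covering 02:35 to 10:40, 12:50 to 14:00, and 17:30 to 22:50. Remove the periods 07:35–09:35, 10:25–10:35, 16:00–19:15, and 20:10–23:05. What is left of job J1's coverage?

02:35–10:40 minus B → 02:35–07:35, 09:35–10:25, 10:35–10:40.
12:50–14:00: no B overlap → unchanged.
17:30–22:50 minus B → 19:15–20:10.

02:35–07:35, 09:35–10:25, 10:35–10:40, 12:50–14:00, 19:15–20:10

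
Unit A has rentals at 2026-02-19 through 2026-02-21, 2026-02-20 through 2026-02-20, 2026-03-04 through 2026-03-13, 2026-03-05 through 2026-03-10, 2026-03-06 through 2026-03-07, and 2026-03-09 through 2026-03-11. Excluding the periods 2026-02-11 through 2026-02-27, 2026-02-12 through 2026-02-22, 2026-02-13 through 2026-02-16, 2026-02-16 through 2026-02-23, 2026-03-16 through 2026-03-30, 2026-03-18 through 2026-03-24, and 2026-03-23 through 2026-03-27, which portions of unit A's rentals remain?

2026-03-04 through 2026-03-13

A, merged: 2026-02-19 through 2026-02-21, 2026-03-04 through 2026-03-13.
B, merged: 2026-02-11 through 2026-02-27, 2026-03-16 through 2026-03-30.
2026-02-19 through 2026-02-21: entirely removed.
2026-03-04 through 2026-03-13: nothing removed.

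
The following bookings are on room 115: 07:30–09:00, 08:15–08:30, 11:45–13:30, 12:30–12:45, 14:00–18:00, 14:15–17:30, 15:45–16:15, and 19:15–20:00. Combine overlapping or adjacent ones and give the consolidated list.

08:15-08:30 overlaps/touches 07:30-09:00 → extend to 07:30-09:00.
11:45-13:30 is disjoint → start new block.
12:30-12:45 overlaps/touches 11:45-13:30 → extend to 11:45-13:30.
14:00-18:00 is disjoint → start new block.
14:15-17:30 overlaps/touches 14:00-18:00 → extend to 14:00-18:00.
15:45-16:15 overlaps/touches 14:00-18:00 → extend to 14:00-18:00.
19:15-20:00 is disjoint → start new block.

07:30-09:00, 11:45-13:30, 14:00-18:00, 19:15-20:00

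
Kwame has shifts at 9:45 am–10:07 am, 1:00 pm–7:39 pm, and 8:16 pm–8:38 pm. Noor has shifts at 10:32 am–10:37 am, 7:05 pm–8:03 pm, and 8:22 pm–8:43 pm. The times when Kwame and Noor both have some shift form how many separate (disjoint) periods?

2

A ∩ B = 7:05 pm–7:39 pm, 8:22 pm–8:38 pm.
That is 2 disjoint pieces.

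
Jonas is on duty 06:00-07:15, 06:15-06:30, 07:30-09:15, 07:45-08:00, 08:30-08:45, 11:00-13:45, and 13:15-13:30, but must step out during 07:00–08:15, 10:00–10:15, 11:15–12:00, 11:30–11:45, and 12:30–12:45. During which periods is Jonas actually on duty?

06:00-07:00, 08:15-09:15, 11:00-11:15, 12:00-12:30, 12:45-13:45

A, merged: 06:00-07:15, 07:30-09:15, 11:00-13:45.
B, merged: 07:00-08:15, 10:00-10:15, 11:15-12:00, 12:30-12:45.
06:00-07:15 \ B = 06:00-07:00.
07:30-09:15 \ B = 08:15-09:15.
11:00-13:45 \ B = 11:00-11:15, 12:00-12:30, 12:45-13:45.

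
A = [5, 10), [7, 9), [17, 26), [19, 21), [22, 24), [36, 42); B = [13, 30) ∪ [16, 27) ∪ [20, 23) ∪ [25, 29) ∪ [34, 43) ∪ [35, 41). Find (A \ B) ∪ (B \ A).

Merge the first list: [5, 10), [17, 26), [36, 42).
Merge the second list: [13, 30), [34, 43).
Only in the first: [5, 10).
Only in the second: [13, 17), [26, 30), [34, 36), [42, 43).
Together these are the periods covered by exactly one.

[5, 10) ∪ [13, 17) ∪ [26, 30) ∪ [34, 36) ∪ [42, 43)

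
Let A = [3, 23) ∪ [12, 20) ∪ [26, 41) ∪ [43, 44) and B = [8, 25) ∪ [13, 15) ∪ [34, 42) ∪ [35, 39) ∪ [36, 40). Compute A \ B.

[3, 8) ∪ [26, 34) ∪ [43, 44)

A, merged: [3, 23), [26, 41), [43, 44).
B, merged: [8, 25), [34, 42).
[3, 23) with B removed leaves [3, 8).
[26, 41) with B removed leaves [26, 34).
[43, 44) is untouched.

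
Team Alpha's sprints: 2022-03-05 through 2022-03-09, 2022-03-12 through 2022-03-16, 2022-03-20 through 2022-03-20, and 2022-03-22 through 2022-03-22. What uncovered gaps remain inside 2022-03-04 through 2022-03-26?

2022-03-04 through 2022-03-04, 2022-03-10 through 2022-03-11, 2022-03-17 through 2022-03-19, 2022-03-21 through 2022-03-21, 2022-03-23 through 2022-03-26

The merged coverage is 2022-03-05 through 2022-03-09, 2022-03-12 through 2022-03-16, 2022-03-20 through 2022-03-20, 2022-03-22 through 2022-03-22.
Gaps within 2022-03-04 through 2022-03-26: 2022-03-04 through 2022-03-04, 2022-03-10 through 2022-03-11, 2022-03-17 through 2022-03-19, 2022-03-21 through 2022-03-21, 2022-03-23 through 2022-03-26.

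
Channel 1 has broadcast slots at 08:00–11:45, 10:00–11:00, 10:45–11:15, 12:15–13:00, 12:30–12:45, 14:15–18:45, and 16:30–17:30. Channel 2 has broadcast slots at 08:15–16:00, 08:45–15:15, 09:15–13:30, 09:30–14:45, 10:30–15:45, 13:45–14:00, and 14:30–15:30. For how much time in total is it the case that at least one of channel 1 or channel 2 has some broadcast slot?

Merge the first list: 08:00–11:45, 12:15–13:00, 14:15–18:45.
Merge the second list: 08:15–16:00.
A ∪ B = 08:00–18:45.
Total: 10 h 45 min.

10 h 45 min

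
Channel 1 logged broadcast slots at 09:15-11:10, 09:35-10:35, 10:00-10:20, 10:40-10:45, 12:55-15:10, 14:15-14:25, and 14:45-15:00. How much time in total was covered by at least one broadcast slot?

Merged: 09:15-11:10, 12:55-15:10.
Lengths: 1 h 55 min + 2 h 15 min = 4 h 10 min.

4 h 10 min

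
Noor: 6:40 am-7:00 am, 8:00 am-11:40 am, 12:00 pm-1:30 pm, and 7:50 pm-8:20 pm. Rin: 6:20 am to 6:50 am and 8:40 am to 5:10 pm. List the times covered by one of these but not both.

6:20 am-6:40 am, 6:50 am-7:00 am, 8:00 am-8:40 am, 11:40 am-12:00 pm, 1:30 pm-5:10 pm, 7:50 pm-8:20 pm

Only in the first: 6:50 am-7:00 am, 8:00 am-8:40 am, 7:50 pm-8:20 pm.
Only in the second: 6:20 am-6:40 am, 11:40 am-12:00 pm, 1:30 pm-5:10 pm.
Together these are the periods covered by exactly one.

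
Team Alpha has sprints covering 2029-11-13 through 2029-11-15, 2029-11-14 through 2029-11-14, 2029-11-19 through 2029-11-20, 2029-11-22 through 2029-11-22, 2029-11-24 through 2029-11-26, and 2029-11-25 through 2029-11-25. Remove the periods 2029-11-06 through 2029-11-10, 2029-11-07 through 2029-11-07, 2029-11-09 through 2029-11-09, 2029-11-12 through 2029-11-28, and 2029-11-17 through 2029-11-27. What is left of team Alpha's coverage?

Merge the first list: 2029-11-13 through 2029-11-15, 2029-11-19 through 2029-11-20, 2029-11-22 through 2029-11-22, 2029-11-24 through 2029-11-26.
Merge the second list: 2029-11-06 through 2029-11-10, 2029-11-12 through 2029-11-28.
2029-11-13 through 2029-11-15 lies entirely inside B → drops out.
2029-11-19 through 2029-11-20 lies entirely inside B → drops out.
2029-11-22 through 2029-11-22 lies entirely inside B → drops out.
2029-11-24 through 2029-11-26 lies entirely inside B → drops out.

none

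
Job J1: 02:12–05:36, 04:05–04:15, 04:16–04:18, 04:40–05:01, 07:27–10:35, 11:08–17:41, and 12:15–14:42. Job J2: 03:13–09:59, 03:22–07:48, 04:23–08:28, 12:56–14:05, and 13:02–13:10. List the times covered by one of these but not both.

02:12-03:13, 05:36-07:27, 09:59-10:35, 11:08-12:56, 14:05-17:41

First set merges to 02:12-05:36, 07:27-10:35, 11:08-17:41.
Second set merges to 03:13-09:59, 12:56-14:05.
Only in the first: 02:12-03:13, 09:59-10:35, 11:08-12:56, 14:05-17:41.
Only in the second: 05:36-07:27.
Together these are the periods covered by exactly one.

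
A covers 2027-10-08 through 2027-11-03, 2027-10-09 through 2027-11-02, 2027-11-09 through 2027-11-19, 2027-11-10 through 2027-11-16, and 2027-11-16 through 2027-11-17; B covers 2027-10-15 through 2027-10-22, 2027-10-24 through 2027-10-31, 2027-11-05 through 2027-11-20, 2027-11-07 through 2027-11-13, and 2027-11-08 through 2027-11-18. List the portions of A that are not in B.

2027-10-08 through 2027-10-14, 2027-10-23 through 2027-10-23, 2027-11-01 through 2027-11-03

A, merged: 2027-10-08 through 2027-11-03, 2027-11-09 through 2027-11-19.
B, merged: 2027-10-15 through 2027-10-22, 2027-10-24 through 2027-10-31, 2027-11-05 through 2027-11-20.
2027-10-08 through 2027-11-03 \ B = 2027-10-08 through 2027-10-14, 2027-10-23 through 2027-10-23, 2027-11-01 through 2027-11-03.
2027-11-09 through 2027-11-19: entirely removed.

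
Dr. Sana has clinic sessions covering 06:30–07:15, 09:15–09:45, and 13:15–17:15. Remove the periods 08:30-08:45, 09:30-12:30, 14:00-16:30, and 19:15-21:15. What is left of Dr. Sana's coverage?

06:30–07:15: nothing removed.
09:15–09:45 \ B = 09:15–09:30.
13:15–17:15 \ B = 13:15–14:00, 16:30–17:15.

06:30–07:15, 09:15–09:30, 13:15–14:00, 16:30–17:15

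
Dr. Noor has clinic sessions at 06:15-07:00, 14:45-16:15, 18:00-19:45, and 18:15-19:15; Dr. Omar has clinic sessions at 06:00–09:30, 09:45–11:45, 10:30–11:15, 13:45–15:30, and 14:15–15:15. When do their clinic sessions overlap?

First set merges to 06:15–07:00, 14:45–16:15, 18:00–19:45.
Second set merges to 06:00–09:30, 09:45–11:45, 13:45–15:30.
06:15–07:00 overlaps B on 06:15–07:00.
14:45–16:15 overlaps B on 14:45–15:30.
18:00–19:45 falls entirely outside B.

06:15–07:00, 14:45–15:30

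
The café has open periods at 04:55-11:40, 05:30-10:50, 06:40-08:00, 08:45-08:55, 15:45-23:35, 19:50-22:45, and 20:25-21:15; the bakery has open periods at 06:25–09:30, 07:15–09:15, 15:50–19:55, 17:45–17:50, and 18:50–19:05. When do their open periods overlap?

06:25–09:30, 15:50–19:55

Merge the first list: 04:55–11:40, 15:45–23:35.
Merge the second list: 06:25–09:30, 15:50–19:55.
04:55–11:40 overlaps B on 06:25–09:30.
15:45–23:35 overlaps B on 15:50–19:55.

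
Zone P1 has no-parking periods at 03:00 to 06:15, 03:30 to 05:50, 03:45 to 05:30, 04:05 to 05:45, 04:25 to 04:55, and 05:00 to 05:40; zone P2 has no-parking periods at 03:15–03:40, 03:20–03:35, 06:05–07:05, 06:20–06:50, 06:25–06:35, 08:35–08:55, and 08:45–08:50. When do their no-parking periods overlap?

03:15–03:40, 06:05–06:15

Merge the first list: 03:00–06:15.
Merge the second list: 03:15–03:40, 06:05–07:05, 08:35–08:55.
03:00–06:15 overlaps B on 03:15–03:40, 06:05–06:15.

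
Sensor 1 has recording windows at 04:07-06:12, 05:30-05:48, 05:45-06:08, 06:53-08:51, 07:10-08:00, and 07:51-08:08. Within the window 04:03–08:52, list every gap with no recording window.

04:03–04:07, 06:12–06:53, 08:51–08:52

Covered (merged): 04:07–06:12, 06:53–08:51.
Gaps within 04:03–08:52: 04:03–04:07, 06:12–06:53, 08:51–08:52.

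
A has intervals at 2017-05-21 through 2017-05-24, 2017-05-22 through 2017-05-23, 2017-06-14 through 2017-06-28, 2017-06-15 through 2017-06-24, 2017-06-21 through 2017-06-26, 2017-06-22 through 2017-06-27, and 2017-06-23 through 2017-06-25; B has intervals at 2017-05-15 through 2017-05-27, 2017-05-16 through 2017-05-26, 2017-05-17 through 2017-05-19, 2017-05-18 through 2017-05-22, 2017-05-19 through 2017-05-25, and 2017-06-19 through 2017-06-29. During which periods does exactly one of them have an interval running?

2017-05-15 through 2017-05-20, 2017-05-25 through 2017-05-27, 2017-06-14 through 2017-06-18, 2017-06-29 through 2017-06-29

Merge the first list: 2017-05-21 through 2017-05-24, 2017-06-14 through 2017-06-28.
Merge the second list: 2017-05-15 through 2017-05-27, 2017-06-19 through 2017-06-29.
Only in the first: 2017-06-14 through 2017-06-18.
Only in the second: 2017-05-15 through 2017-05-20, 2017-05-25 through 2017-05-27, 2017-06-29 through 2017-06-29.
Together these are the periods covered by exactly one.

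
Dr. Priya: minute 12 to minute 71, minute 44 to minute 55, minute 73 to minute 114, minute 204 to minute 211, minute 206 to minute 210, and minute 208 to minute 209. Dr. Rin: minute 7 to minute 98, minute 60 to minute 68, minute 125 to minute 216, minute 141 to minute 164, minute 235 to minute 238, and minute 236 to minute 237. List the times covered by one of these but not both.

minute 7 to minute 12, minute 71 to minute 73, minute 98 to minute 114, minute 125 to minute 204, minute 211 to minute 216, minute 235 to minute 238

First set merges to minute 12 to minute 71, minute 73 to minute 114, minute 204 to minute 211.
Second set merges to minute 7 to minute 98, minute 125 to minute 216, minute 235 to minute 238.
Only in the first: minute 98 to minute 114.
Only in the second: minute 7 to minute 12, minute 71 to minute 73, minute 125 to minute 204, minute 211 to minute 216, minute 235 to minute 238.
Together these are the periods covered by exactly one.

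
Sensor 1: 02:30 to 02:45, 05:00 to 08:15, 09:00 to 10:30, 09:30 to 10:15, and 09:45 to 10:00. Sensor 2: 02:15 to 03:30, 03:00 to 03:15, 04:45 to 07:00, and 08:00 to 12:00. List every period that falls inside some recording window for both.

02:30–02:45, 05:00–07:00, 08:00–08:15, 09:00–10:30

A, merged: 02:30–02:45, 05:00–08:15, 09:00–10:30.
B, merged: 02:15–03:30, 04:45–07:00, 08:00–12:00.
02:30–02:45 ∩ B → 02:30–02:45.
05:00–08:15 ∩ B → 05:00–07:00, 08:00–08:15.
09:00–10:30 ∩ B → 09:00–10:30.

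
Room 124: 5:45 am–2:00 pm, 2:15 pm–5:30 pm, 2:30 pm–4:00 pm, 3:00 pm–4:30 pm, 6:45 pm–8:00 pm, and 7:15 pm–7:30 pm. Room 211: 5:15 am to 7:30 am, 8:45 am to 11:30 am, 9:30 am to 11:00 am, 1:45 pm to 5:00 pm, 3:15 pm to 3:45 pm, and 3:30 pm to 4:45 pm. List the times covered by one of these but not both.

5:15 am–5:45 am, 7:30 am–8:45 am, 11:30 am–1:45 pm, 2:00 pm–2:15 pm, 5:00 pm–5:30 pm, 6:45 pm–8:00 pm

Merge the first list: 5:45 am–2:00 pm, 2:15 pm–5:30 pm, 6:45 pm–8:00 pm.
Merge the second list: 5:15 am–7:30 am, 8:45 am–11:30 am, 1:45 pm–5:00 pm.
A \ B = 7:30 am–8:45 am, 11:30 am–1:45 pm, 5:00 pm–5:30 pm, 6:45 pm–8:00 pm.
B \ A = 5:15 am–5:45 am, 2:00 pm–2:15 pm.
Union of the two gives the symmetric difference.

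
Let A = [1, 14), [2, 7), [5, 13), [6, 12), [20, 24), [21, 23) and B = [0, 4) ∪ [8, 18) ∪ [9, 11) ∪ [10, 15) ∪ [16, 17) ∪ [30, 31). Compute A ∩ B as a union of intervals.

[1, 4) ∪ [8, 14)

A, merged: [1, 14), [20, 24).
B, merged: [0, 4), [8, 18), [30, 31).
[1, 14) meets the second set on [1, 4), [8, 14).
[20, 24): no overlap with the second set.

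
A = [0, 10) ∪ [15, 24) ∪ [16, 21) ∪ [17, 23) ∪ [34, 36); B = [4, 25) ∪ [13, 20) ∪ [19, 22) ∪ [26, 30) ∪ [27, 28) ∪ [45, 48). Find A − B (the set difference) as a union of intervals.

Merge the first list: [0, 10), [15, 24), [34, 36).
Merge the second list: [4, 25), [26, 30), [45, 48).
[0, 10) \ B = [0, 4).
[15, 24): entirely removed.
[34, 36): nothing removed.

[0, 4) ∪ [34, 36)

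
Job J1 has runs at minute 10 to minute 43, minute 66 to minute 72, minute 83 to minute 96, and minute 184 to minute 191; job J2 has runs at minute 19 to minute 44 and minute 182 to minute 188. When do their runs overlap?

minute 19 to minute 43, minute 184 to minute 188

minute 10 to minute 43 ∩ B → minute 19 to minute 43.
minute 66 to minute 72 meets no B interval.
minute 83 to minute 96 meets no B interval.
minute 184 to minute 191 ∩ B → minute 184 to minute 188.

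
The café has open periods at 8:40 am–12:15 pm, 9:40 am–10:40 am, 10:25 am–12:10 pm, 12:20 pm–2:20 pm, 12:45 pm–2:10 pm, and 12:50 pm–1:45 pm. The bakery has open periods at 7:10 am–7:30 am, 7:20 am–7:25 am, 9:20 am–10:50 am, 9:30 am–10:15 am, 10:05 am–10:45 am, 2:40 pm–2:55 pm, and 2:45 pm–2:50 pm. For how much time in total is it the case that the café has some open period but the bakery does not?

Merge the first list: 8:40 am–12:15 pm, 12:20 pm–2:20 pm.
Merge the second list: 7:10 am–7:30 am, 9:20 am–10:50 am, 2:40 pm–2:55 pm.
A \ B = 8:40 am–9:20 am, 10:50 am–12:15 pm, 12:20 pm–2:20 pm.
Total: 40 min + 1 h 25 min + 2 h = 4 h 5 min.

4 h 5 min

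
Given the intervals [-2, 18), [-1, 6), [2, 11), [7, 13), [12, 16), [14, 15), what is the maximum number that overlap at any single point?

3

Walk the sorted start/end points keeping a running depth.
The depth first hits 3 at 2.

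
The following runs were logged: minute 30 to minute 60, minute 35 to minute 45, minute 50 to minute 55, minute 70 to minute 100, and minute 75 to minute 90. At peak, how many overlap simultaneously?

2

Sweep endpoints in order; track running count of active intervals.
Peak of 2 reached at minute 35.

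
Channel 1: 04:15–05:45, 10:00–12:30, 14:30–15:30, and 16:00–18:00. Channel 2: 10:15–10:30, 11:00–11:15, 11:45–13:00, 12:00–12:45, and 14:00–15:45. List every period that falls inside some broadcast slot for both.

10:15–10:30, 11:00–11:15, 11:45–12:30, 14:30–15:30

Merge the second list: 10:15–10:30, 11:00–11:15, 11:45–13:00, 14:00–15:45.
04:15–05:45 meets no B interval.
10:00–12:30 ∩ B → 10:15–10:30, 11:00–11:15, 11:45–12:30.
14:30–15:30 ∩ B → 14:30–15:30.
16:00–18:00 meets no B interval.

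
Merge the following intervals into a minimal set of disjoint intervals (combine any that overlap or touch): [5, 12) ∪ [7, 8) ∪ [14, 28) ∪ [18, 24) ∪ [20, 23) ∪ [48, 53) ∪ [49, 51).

[5, 12) ∪ [14, 28) ∪ [48, 53)

[7, 8) overlaps/touches [5, 12) → extend to [5, 12).
[14, 28) is disjoint → start new block.
[18, 24) overlaps/touches [14, 28) → extend to [14, 28).
[20, 23) overlaps/touches [14, 28) → extend to [14, 28).
[48, 53) is disjoint → start new block.
[49, 51) overlaps/touches [48, 53) → extend to [48, 53).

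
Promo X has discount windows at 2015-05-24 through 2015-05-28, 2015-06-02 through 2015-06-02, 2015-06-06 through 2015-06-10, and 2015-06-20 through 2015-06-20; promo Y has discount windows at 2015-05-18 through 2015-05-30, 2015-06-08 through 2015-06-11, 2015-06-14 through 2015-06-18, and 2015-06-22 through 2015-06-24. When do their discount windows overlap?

2015-05-24 through 2015-05-28, 2015-06-08 through 2015-06-10

2015-05-24 through 2015-05-28 meets the second set on 2015-05-24 through 2015-05-28.
2015-06-02 through 2015-06-02: no overlap with the second set.
2015-06-06 through 2015-06-10 meets the second set on 2015-06-08 through 2015-06-10.
2015-06-20 through 2015-06-20: no overlap with the second set.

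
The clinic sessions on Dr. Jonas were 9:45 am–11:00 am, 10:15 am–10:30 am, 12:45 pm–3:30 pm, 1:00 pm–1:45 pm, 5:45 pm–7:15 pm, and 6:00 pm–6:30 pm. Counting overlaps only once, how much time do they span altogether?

Merged: 9:45 am–11:00 am, 12:45 pm–3:30 pm, 5:45 pm–7:15 pm.
Lengths: 1 h 15 min + 2 h 45 min + 1 h 30 min = 5 h 30 min.

5 h 30 min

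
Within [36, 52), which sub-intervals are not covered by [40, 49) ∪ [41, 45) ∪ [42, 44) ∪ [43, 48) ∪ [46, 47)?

[36, 40) ∪ [49, 52)

After merging, the occupied span is [40, 49).
Uncovered inside [36, 52): [36, 40), [49, 52).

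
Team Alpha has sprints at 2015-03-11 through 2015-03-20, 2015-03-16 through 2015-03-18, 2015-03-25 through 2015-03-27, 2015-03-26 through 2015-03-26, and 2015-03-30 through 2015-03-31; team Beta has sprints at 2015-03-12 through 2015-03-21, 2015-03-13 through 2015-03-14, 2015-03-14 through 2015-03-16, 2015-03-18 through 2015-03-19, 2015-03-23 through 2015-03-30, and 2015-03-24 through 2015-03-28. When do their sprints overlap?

Merge the first list: 2015-03-11 through 2015-03-20, 2015-03-25 through 2015-03-27, 2015-03-30 through 2015-03-31.
Merge the second list: 2015-03-12 through 2015-03-21, 2015-03-23 through 2015-03-30.
2015-03-11 through 2015-03-20 ∩ B → 2015-03-12 through 2015-03-20.
2015-03-25 through 2015-03-27 ∩ B → 2015-03-25 through 2015-03-27.
2015-03-30 through 2015-03-31 ∩ B → 2015-03-30 through 2015-03-30.

2015-03-12 through 2015-03-20, 2015-03-25 through 2015-03-27, 2015-03-30 through 2015-03-30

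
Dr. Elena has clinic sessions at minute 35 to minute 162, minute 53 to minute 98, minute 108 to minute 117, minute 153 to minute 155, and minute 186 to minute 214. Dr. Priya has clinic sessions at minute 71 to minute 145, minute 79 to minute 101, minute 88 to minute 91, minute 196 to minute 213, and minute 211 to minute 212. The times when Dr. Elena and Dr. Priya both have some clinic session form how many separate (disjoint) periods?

First set merges to minute 35 to minute 162, minute 186 to minute 214.
Second set merges to minute 71 to minute 145, minute 196 to minute 213.
A ∩ B = minute 71 to minute 145, minute 196 to minute 213.
That is 2 disjoint pieces.

2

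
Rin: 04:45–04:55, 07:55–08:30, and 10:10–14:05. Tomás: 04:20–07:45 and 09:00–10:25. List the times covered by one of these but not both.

04:20-04:45, 04:55-07:45, 07:55-08:30, 09:00-10:10, 10:25-14:05

A but not B: 07:55-08:30, 10:25-14:05.
B but not A: 04:20-04:45, 04:55-07:45, 09:00-10:10.
Combining gives A △ B.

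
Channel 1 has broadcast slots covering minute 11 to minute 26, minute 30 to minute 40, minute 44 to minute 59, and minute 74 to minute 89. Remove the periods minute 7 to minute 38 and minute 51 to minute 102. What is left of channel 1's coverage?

minute 11 to minute 26 lies entirely inside B → drops out.
minute 30 to minute 40 with B removed leaves minute 38 to minute 40.
minute 44 to minute 59 with B removed leaves minute 44 to minute 51.
minute 74 to minute 89 lies entirely inside B → drops out.

minute 38 to minute 40, minute 44 to minute 51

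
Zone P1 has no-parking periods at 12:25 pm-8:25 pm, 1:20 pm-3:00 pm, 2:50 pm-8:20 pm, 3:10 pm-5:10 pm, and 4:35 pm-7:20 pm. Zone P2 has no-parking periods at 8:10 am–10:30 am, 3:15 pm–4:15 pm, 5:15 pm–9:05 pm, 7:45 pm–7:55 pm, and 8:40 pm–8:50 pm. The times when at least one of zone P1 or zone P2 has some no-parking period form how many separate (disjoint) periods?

2

Merge the first list: 12:25 pm–8:25 pm.
Merge the second list: 8:10 am–10:30 am, 3:15 pm–4:15 pm, 5:15 pm–9:05 pm.
A ∪ B = 8:10 am–10:30 am, 12:25 pm–9:05 pm.
That is 2 disjoint pieces.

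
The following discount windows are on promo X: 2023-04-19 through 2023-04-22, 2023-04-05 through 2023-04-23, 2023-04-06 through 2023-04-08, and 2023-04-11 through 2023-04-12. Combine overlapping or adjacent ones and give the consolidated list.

2023-04-05 through 2023-04-23

Sort by start: 2023-04-05 through 2023-04-23, 2023-04-06 through 2023-04-08, 2023-04-11 through 2023-04-12, 2023-04-19 through 2023-04-22.
2023-04-06 through 2023-04-08 overlaps/touches 2023-04-05 through 2023-04-23 → extend to 2023-04-05 through 2023-04-23.
2023-04-11 through 2023-04-12 overlaps/touches 2023-04-05 through 2023-04-23 → extend to 2023-04-05 through 2023-04-23.
2023-04-19 through 2023-04-22 overlaps/touches 2023-04-05 through 2023-04-23 → extend to 2023-04-05 through 2023-04-23.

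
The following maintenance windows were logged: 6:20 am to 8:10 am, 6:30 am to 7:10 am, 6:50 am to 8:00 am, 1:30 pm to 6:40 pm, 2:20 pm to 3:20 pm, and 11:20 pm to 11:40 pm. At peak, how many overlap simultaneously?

Sweep endpoints in order; track running count of active intervals.
Peak of 3 reached at 6:50 am.

3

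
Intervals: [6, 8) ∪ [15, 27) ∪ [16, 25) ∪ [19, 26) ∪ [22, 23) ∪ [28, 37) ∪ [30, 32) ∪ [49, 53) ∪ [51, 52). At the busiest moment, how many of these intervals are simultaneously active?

Walk the sorted start/end points keeping a running depth.
The depth first hits 4 at 22.

4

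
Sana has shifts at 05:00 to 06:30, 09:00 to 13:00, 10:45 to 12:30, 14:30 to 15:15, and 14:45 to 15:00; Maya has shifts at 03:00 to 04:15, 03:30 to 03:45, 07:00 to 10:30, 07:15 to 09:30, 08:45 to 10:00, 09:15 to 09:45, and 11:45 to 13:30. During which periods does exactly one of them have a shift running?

03:00-04:15, 05:00-06:30, 07:00-09:00, 10:30-11:45, 13:00-13:30, 14:30-15:15

Merge the first list: 05:00-06:30, 09:00-13:00, 14:30-15:15.
Merge the second list: 03:00-04:15, 07:00-10:30, 11:45-13:30.
A \ B = 05:00-06:30, 10:30-11:45, 14:30-15:15.
B \ A = 03:00-04:15, 07:00-09:00, 13:00-13:30.
Union of the two gives the symmetric difference.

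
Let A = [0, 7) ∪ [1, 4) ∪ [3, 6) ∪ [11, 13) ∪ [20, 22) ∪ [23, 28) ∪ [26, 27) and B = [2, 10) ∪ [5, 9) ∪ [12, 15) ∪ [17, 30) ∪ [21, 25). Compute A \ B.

[0, 2) ∪ [11, 12)

A, merged: [0, 7), [11, 13), [20, 22), [23, 28).
B, merged: [2, 10), [12, 15), [17, 30).
[0, 7) with B removed leaves [0, 2).
[11, 13) with B removed leaves [11, 12).
[20, 22) lies entirely inside B → drops out.
[23, 28) lies entirely inside B → drops out.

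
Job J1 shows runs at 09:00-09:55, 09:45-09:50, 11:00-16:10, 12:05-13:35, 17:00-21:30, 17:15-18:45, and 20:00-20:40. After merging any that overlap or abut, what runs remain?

09:00–09:55, 11:00–16:10, 17:00–21:30

09:45–09:50 overlaps/touches 09:00–09:55 → extend to 09:00–09:55.
11:00–16:10 is disjoint → start new block.
12:05–13:35 overlaps/touches 11:00–16:10 → extend to 11:00–16:10.
17:00–21:30 is disjoint → start new block.
17:15–18:45 overlaps/touches 17:00–21:30 → extend to 17:00–21:30.
20:00–20:40 overlaps/touches 17:00–21:30 → extend to 17:00–21:30.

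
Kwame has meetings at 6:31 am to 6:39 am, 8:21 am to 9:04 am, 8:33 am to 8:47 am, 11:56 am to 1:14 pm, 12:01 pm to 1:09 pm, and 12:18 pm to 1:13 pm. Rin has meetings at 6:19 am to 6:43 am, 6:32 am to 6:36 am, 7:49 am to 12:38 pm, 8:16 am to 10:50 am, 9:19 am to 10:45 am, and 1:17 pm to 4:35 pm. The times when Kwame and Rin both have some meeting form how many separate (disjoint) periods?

3

Merge the first list: 6:31 am–6:39 am, 8:21 am–9:04 am, 11:56 am–1:14 pm.
Merge the second list: 6:19 am–6:43 am, 7:49 am–12:38 pm, 1:17 pm–4:35 pm.
A ∩ B = 6:31 am–6:39 am, 8:21 am–9:04 am, 11:56 am–12:38 pm.
That is 3 disjoint pieces.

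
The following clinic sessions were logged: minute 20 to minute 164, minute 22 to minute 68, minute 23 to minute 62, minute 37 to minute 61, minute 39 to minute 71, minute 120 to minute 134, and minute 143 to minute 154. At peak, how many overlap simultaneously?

5

At minute 39, 5 of the intervals are simultaneously active.
No point has more.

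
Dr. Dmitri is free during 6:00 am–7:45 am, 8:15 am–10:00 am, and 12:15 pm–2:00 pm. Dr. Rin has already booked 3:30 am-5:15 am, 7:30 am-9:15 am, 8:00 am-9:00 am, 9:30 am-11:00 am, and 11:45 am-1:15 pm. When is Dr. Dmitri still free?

B, merged: 3:30 am-5:15 am, 7:30 am-9:15 am, 9:30 am-11:00 am, 11:45 am-1:15 pm.
6:00 am-7:45 am \ B = 6:00 am-7:30 am.
8:15 am-10:00 am \ B = 9:15 am-9:30 am.
12:15 pm-2:00 pm \ B = 1:15 pm-2:00 pm.

6:00 am-7:30 am, 9:15 am-9:30 am, 1:15 pm-2:00 pm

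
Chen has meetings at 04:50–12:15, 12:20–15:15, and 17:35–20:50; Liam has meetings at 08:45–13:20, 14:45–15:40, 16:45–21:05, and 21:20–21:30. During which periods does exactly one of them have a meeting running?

04:50-08:45, 12:15-12:20, 13:20-14:45, 15:15-15:40, 16:45-17:35, 20:50-21:05, 21:20-21:30

Only in the first: 04:50-08:45, 13:20-14:45.
Only in the second: 12:15-12:20, 15:15-15:40, 16:45-17:35, 20:50-21:05, 21:20-21:30.
Together these are the periods covered by exactly one.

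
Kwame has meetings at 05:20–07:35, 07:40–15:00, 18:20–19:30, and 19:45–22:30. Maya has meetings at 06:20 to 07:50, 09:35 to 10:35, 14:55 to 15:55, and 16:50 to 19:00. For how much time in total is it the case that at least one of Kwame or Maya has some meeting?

16 h

A ∪ B = 05:20-15:55, 16:50-19:30, 19:45-22:30.
Total: 10 h 35 min + 2 h 40 min + 2 h 45 min = 16 h.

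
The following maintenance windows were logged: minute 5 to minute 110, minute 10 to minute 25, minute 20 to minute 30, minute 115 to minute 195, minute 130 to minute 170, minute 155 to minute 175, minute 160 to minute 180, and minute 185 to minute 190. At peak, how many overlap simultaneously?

Walk the sorted start/end points keeping a running depth.
The depth first hits 4 at minute 160.

4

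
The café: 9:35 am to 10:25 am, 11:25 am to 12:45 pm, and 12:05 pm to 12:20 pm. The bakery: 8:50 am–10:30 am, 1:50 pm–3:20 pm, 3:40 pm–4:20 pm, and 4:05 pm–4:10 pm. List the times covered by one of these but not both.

A, merged: 9:35 am-10:25 am, 11:25 am-12:45 pm.
B, merged: 8:50 am-10:30 am, 1:50 pm-3:20 pm, 3:40 pm-4:20 pm.
Only in the first: 11:25 am-12:45 pm.
Only in the second: 8:50 am-9:35 am, 10:25 am-10:30 am, 1:50 pm-3:20 pm, 3:40 pm-4:20 pm.
Together these are the periods covered by exactly one.

8:50 am-9:35 am, 10:25 am-10:30 am, 11:25 am-12:45 pm, 1:50 pm-3:20 pm, 3:40 pm-4:20 pm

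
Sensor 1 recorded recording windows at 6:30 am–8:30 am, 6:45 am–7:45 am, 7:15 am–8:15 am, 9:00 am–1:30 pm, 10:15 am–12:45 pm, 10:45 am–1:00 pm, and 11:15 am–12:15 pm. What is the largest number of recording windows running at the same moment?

4

Walk the sorted start/end points keeping a running depth.
The depth first hits 4 at 11:15 am.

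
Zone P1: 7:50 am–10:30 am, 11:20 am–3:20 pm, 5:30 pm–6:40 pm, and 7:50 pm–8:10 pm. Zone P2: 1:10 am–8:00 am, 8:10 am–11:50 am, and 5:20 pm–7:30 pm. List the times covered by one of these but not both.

A but not B: 8:00 am–8:10 am, 11:50 am–3:20 pm, 7:50 pm–8:10 pm.
B but not A: 1:10 am–7:50 am, 10:30 am–11:20 am, 5:20 pm–5:30 pm, 6:40 pm–7:30 pm.
Combining gives A △ B.

1:10 am–7:50 am, 8:00 am–8:10 am, 10:30 am–11:20 am, 11:50 am–3:20 pm, 5:20 pm–5:30 pm, 6:40 pm–7:30 pm, 7:50 pm–8:10 pm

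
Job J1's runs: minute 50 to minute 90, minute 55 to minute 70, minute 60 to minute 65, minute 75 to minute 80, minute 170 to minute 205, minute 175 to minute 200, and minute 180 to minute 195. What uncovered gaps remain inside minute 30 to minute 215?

minute 30 to minute 50, minute 90 to minute 170, minute 205 to minute 215

After merging, the occupied span is minute 50 to minute 90, minute 170 to minute 205.
Complement within minute 30 to minute 215: minute 30 to minute 50, minute 90 to minute 170, minute 205 to minute 215.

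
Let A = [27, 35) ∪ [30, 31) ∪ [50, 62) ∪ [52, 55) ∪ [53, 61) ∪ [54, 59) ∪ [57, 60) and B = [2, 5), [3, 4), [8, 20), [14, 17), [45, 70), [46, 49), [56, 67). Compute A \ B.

[27, 35)

Merge the first list: [27, 35), [50, 62).
Merge the second list: [2, 5), [8, 20), [45, 70).
[27, 35): no B overlap → unchanged.
[50, 62): fully covered by B → removed.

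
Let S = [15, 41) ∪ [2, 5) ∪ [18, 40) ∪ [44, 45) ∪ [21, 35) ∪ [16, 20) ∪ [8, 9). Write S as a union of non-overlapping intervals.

[2, 5) ∪ [8, 9) ∪ [15, 41) ∪ [44, 45)

Sort by start: [2, 5), [8, 9), [15, 41), [16, 20), [18, 40), [21, 35), [44, 45).
[8, 9) is disjoint → start new block.
[15, 41) is disjoint → start new block.
[16, 20) overlaps/touches [15, 41) → extend to [15, 41).
[18, 40) overlaps/touches [15, 41) → extend to [15, 41).
[21, 35) overlaps/touches [15, 41) → extend to [15, 41).
[44, 45) is disjoint → start new block.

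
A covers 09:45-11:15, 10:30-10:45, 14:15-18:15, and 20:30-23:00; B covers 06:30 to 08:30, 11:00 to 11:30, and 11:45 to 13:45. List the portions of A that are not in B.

09:45–11:00, 14:15–18:15, 20:30–23:00

A, merged: 09:45–11:15, 14:15–18:15, 20:30–23:00.
09:45–11:15 \ B = 09:45–11:00.
14:15–18:15: nothing removed.
20:30–23:00: nothing removed.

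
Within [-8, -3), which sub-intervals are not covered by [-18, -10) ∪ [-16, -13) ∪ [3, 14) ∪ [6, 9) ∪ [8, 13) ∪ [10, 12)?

After merging, the occupied span is [-18, -10), [3, 14).
Uncovered inside [-8, -3): [-8, -3).

[-8, -3)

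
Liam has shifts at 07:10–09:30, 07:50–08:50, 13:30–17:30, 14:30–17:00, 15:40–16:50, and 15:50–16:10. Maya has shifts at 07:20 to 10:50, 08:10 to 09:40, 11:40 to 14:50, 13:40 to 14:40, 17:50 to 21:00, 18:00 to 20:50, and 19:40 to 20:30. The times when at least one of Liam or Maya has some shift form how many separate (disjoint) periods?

First set merges to 07:10-09:30, 13:30-17:30.
Second set merges to 07:20-10:50, 11:40-14:50, 17:50-21:00.
A ∪ B = 07:10-10:50, 11:40-17:30, 17:50-21:00.
That is 3 disjoint pieces.

3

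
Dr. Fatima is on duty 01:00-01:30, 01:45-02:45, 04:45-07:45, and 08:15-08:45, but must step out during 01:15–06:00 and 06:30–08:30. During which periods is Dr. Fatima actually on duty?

01:00–01:15, 06:00–06:30, 08:30–08:45

01:00–01:30 minus B → 01:00–01:15.
01:45–02:45: fully covered by B → removed.
04:45–07:45 minus B → 06:00–06:30.
08:15–08:45 minus B → 08:30–08:45.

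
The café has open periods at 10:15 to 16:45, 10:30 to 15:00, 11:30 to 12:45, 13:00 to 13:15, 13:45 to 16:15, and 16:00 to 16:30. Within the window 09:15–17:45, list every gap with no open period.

09:15–10:15, 16:45–17:45

Covered (merged): 10:15–16:45.
Gaps within 09:15–17:45: 09:15–10:15, 16:45–17:45.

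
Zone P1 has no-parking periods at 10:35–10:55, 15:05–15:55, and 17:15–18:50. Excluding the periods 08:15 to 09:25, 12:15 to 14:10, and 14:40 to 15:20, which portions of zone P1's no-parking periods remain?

10:35-10:55, 15:20-15:55, 17:15-18:50

10:35-10:55 is untouched.
15:05-15:55 with B removed leaves 15:20-15:55.
17:15-18:50 is untouched.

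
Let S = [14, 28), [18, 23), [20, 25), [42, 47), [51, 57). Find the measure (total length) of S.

Merged: [14, 28), [42, 47), [51, 57).
Lengths: 14 + 5 + 6 = 25.

25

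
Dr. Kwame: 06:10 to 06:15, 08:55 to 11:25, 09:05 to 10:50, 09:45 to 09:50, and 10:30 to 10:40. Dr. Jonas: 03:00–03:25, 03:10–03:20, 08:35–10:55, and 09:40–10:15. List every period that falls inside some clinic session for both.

08:55–10:55

First set merges to 06:10–06:15, 08:55–11:25.
Second set merges to 03:00–03:25, 08:35–10:55.
06:10–06:15 falls entirely outside B.
08:55–11:25 overlaps B on 08:55–10:55.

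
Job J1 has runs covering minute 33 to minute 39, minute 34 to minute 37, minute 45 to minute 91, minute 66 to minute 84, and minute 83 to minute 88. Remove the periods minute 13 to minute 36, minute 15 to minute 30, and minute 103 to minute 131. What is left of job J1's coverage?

minute 36 to minute 39, minute 45 to minute 91

Merge the first list: minute 33 to minute 39, minute 45 to minute 91.
Merge the second list: minute 13 to minute 36, minute 103 to minute 131.
minute 33 to minute 39 minus B → minute 36 to minute 39.
minute 45 to minute 91: no B overlap → unchanged.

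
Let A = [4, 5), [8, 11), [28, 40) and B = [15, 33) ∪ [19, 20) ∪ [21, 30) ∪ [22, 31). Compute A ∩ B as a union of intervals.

[28, 33)

Merge the second list: [15, 33).
[4, 5) meets no B interval.
[8, 11) meets no B interval.
[28, 40) ∩ B → [28, 33).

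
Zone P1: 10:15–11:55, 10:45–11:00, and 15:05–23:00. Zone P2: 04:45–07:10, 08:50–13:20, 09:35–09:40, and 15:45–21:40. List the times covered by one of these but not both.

04:45–07:10, 08:50–10:15, 11:55–13:20, 15:05–15:45, 21:40–23:00

A, merged: 10:15–11:55, 15:05–23:00.
B, merged: 04:45–07:10, 08:50–13:20, 15:45–21:40.
A \ B = 15:05–15:45, 21:40–23:00.
B \ A = 04:45–07:10, 08:50–10:15, 11:55–13:20.
Union of the two gives the symmetric difference.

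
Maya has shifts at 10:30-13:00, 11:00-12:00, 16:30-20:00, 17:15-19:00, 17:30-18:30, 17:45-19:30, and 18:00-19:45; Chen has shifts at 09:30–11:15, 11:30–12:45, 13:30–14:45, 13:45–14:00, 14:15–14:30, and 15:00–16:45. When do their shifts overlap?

10:30-11:15, 11:30-12:45, 16:30-16:45

Merge the first list: 10:30-13:00, 16:30-20:00.
Merge the second list: 09:30-11:15, 11:30-12:45, 13:30-14:45, 15:00-16:45.
10:30-13:00 overlaps B on 10:30-11:15, 11:30-12:45.
16:30-20:00 overlaps B on 16:30-16:45.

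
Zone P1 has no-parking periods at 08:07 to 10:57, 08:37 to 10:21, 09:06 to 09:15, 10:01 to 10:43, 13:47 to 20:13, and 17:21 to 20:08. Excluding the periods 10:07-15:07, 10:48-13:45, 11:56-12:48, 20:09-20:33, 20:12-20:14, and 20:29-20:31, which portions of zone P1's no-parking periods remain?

08:07–10:07, 15:07–20:09

Merge the first list: 08:07–10:57, 13:47–20:13.
Merge the second list: 10:07–15:07, 20:09–20:33.
08:07–10:57 \ B = 08:07–10:07.
13:47–20:13 \ B = 15:07–20:09.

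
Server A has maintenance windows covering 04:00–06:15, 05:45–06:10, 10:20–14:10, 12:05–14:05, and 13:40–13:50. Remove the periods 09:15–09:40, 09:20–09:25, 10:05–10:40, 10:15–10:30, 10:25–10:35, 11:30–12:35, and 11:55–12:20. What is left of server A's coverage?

A, merged: 04:00–06:15, 10:20–14:10.
B, merged: 09:15–09:40, 10:05–10:40, 11:30–12:35.
04:00–06:15: no B overlap → unchanged.
10:20–14:10 minus B → 10:40–11:30, 12:35–14:10.

04:00–06:15, 10:40–11:30, 12:35–14:10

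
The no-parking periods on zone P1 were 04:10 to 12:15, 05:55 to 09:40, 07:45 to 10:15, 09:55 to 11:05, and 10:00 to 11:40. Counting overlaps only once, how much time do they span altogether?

Merged: 04:10-12:15.
Length: 8 h 5 min.

8 h 5 min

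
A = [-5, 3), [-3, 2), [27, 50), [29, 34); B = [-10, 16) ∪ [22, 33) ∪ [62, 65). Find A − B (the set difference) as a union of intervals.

First set merges to [-5, 3), [27, 50).
[-5, 3) lies entirely inside B → drops out.
[27, 50) with B removed leaves [33, 50).

[33, 50)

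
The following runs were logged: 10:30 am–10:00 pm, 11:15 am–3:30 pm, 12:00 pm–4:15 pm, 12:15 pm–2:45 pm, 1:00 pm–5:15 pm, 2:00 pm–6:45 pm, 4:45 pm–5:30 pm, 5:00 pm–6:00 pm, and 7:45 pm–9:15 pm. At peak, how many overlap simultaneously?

Sweep endpoints in order; track running count of active intervals.
Peak of 6 reached at 2:00 pm.

6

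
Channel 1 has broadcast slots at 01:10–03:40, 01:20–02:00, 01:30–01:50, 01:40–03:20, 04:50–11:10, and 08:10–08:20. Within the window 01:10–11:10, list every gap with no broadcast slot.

The merged coverage is 01:10–03:40, 04:50–11:10.
Complement within 01:10–11:10: 03:40–04:50.

03:40–04:50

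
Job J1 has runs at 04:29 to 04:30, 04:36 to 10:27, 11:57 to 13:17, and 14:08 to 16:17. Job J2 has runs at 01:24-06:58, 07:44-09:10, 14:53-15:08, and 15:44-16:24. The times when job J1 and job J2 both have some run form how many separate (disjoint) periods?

A ∩ B = 04:29-04:30, 04:36-06:58, 07:44-09:10, 14:53-15:08, 15:44-16:17.
That is 5 disjoint pieces.

5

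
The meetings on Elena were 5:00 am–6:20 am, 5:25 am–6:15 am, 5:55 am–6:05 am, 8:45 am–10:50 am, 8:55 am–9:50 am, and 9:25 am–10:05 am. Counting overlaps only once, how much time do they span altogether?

3 h 25 min

Merged: 5:00 am–6:20 am, 8:45 am–10:50 am.
Lengths: 1 h 20 min + 2 h 5 min = 3 h 25 min.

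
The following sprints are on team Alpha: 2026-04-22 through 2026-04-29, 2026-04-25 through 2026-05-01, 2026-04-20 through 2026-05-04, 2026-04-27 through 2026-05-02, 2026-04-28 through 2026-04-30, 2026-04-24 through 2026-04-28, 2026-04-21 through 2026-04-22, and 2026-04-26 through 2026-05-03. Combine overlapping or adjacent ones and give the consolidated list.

Sort by start: 2026-04-20 through 2026-05-04, 2026-04-21 through 2026-04-22, 2026-04-22 through 2026-04-29, 2026-04-24 through 2026-04-28, 2026-04-25 through 2026-05-01, 2026-04-26 through 2026-05-03, 2026-04-27 through 2026-05-02, 2026-04-28 through 2026-04-30.
2026-04-21 through 2026-04-22 overlaps/touches 2026-04-20 through 2026-05-04 → extend to 2026-04-20 through 2026-05-04.
2026-04-22 through 2026-04-29 overlaps/touches 2026-04-20 through 2026-05-04 → extend to 2026-04-20 through 2026-05-04.
2026-04-24 through 2026-04-28 overlaps/touches 2026-04-20 through 2026-05-04 → extend to 2026-04-20 through 2026-05-04.
2026-04-25 through 2026-05-01 overlaps/touches 2026-04-20 through 2026-05-04 → extend to 2026-04-20 through 2026-05-04.
2026-04-26 through 2026-05-03 overlaps/touches 2026-04-20 through 2026-05-04 → extend to 2026-04-20 through 2026-05-04.
2026-04-27 through 2026-05-02 overlaps/touches 2026-04-20 through 2026-05-04 → extend to 2026-04-20 through 2026-05-04.
2026-04-28 through 2026-04-30 overlaps/touches 2026-04-20 through 2026-05-04 → extend to 2026-04-20 through 2026-05-04.

2026-04-20 through 2026-05-04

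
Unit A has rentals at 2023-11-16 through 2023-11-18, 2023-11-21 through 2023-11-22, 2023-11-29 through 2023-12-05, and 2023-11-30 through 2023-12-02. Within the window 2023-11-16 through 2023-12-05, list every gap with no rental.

The merged coverage is 2023-11-16 through 2023-11-18, 2023-11-21 through 2023-11-22, 2023-11-29 through 2023-12-05.
Uncovered inside 2023-11-16 through 2023-12-05: 2023-11-19 through 2023-11-20, 2023-11-23 through 2023-11-28.

2023-11-19 through 2023-11-20, 2023-11-23 through 2023-11-28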